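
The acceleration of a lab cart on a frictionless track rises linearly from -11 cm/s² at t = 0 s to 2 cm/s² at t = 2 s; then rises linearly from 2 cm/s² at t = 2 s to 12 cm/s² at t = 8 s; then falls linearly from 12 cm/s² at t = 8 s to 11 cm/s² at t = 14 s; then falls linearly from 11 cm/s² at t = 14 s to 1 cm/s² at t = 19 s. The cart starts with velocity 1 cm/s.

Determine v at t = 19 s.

133 cm/s

Δv equals the area under the a-t graph; then v = v₀ + Δv.
0–2 s: ½(-11 + 2)(2) = -9 cm/s
2–8 s: ½(2 + 12)(6) = 42 cm/s
8–14 s: ½(12 + 11)(6) = 69 cm/s
14–19 s: ½(11 + 1)(5) = 30 cm/s
Δv = 132 cm/s, so v(19) = 1 + (132) = 133 cm/s.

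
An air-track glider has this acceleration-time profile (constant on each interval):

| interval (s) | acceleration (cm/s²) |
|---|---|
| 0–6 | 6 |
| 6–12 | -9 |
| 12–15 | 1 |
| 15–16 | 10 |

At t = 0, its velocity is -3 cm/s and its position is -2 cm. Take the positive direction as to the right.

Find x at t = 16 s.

On each constant-a segment, Δv = aΔt and Δx = v₀Δt + ½aΔt²; chain segment to segment.
0–6 s: v starts -3 cm/s; Δx = -3·6 + ½·6·6² = 90 cm; v ends 33 cm/s.
6–12 s: v starts 33 cm/s; Δx = 33·6 + ½·-9·6² = 36 cm; v ends -21 cm/s.
12–15 s: v starts -21 cm/s; Δx = -21·3 + ½·1·3² = -58.5 cm; v ends -18 cm/s.
15–16 s: v starts -18 cm/s; Δx = -18·1 + ½·10·1² = -13 cm; v ends -8 cm/s.
x(16) = -2 + Σ Δx = 52.5 cm.

52.5 cm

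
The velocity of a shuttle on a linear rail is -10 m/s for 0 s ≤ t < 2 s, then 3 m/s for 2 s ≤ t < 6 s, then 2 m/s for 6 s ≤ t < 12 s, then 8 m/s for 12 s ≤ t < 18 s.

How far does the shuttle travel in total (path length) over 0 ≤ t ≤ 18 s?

92 m

Distance (not displacement) is the total path length: add the absolute areas under v-t.
0–2 s: |-10| × 2 = 20 m
2–6 s: |3| × 4 = 12 m
6–12 s: |2| × 6 = 12 m
12–18 s: |8| × 6 = 48 m
Total distance = 92 m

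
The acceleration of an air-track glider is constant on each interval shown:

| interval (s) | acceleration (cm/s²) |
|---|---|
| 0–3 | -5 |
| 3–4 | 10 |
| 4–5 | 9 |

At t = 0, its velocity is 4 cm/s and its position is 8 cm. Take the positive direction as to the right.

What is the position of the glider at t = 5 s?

On each constant-a segment, Δv = aΔt and Δx = v₀Δt + ½aΔt²; chain segment to segment.
0–3 s: v starts 4 cm/s; Δx = 4·3 + ½·-5·3² = -10.5 cm; v ends -11 cm/s.
3–4 s: v starts -11 cm/s; Δx = -11·1 + ½·10·1² = -6 cm; v ends -1 cm/s.
4–5 s: v starts -1 cm/s; Δx = -1·1 + ½·9·1² = 3.5 cm; v ends 8 cm/s.
x(5) = 8 + Σ Δx = -5 cm.

-5 cm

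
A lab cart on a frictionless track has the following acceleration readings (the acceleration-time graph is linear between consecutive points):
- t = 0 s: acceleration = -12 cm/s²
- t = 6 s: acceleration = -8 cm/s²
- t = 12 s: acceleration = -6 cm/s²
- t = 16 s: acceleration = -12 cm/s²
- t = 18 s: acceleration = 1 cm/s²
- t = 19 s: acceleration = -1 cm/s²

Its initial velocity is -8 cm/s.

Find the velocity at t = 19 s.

-157 cm/s

Δv equals the area under the a-t graph; then v = v₀ + Δv.
0–6 s: ½(-12 + -8)(6) = -60 cm/s
6–12 s: ½(-8 + -6)(6) = -42 cm/s
12–16 s: ½(-6 + -12)(4) = -36 cm/s
16–18 s: ½(-12 + 1)(2) = -11 cm/s
18–19 s: ½(1 + -1)(1) = 0 cm/s
Δv = -149 cm/s, so v(19) = -8 + (-149) = -157 cm/s.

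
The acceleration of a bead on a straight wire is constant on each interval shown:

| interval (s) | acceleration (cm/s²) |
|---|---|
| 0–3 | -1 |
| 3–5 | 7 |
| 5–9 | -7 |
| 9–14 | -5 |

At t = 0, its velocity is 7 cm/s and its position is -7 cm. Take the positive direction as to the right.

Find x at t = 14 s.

On each constant-a segment, Δv = aΔt and Δx = v₀Δt + ½aΔt²; chain segment to segment.
0–3 s: v starts 7 cm/s; Δx = 7·3 + ½·-1·3² = 16.5 cm; v ends 4 cm/s.
3–5 s: v starts 4 cm/s; Δx = 4·2 + ½·7·2² = 22 cm; v ends 18 cm/s.
5–9 s: v starts 18 cm/s; Δx = 18·4 + ½·-7·4² = 16 cm; v ends -10 cm/s.
9–14 s: v starts -10 cm/s; Δx = -10·5 + ½·-5·5² = -112.5 cm; v ends -35 cm/s.
x(14) = -7 + Σ Δx = -65 cm.

-65 cm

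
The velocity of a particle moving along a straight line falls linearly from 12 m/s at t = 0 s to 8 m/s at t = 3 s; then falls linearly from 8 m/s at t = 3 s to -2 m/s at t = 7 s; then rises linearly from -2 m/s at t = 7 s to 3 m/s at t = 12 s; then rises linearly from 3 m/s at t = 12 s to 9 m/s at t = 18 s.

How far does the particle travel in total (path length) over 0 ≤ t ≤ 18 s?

86.1 m

Total distance travelled is ∫|v| dt — sum the magnitudes of each area piece.
0–3 s: |½(12 + 8)(3)| = 30 m
3–7 s: v = 0 at t = 6.2 s; triangle areas 12.8 + 0.8 = 13.6 m
7–12 s: v = 0 at t = 9 s; triangle areas 2 + 4.5 = 6.5 m
12–18 s: |½(3 + 9)(6)| = 36 m
Total distance = 86.1 m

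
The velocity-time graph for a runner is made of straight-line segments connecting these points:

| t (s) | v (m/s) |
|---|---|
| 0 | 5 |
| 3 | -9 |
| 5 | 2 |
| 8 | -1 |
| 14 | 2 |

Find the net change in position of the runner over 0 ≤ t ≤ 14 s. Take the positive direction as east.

Net displacement equals the area under the velocity-time graph (areas below the axis count negative).
0–3 s: ½(5 + -9)(3) = -6 m
3–5 s: ½(-9 + 2)(2) = -7 m
5–8 s: ½(2 + -1)(3) = 1.5 m
8–14 s: ½(-1 + 2)(6) = 3 m
Net displacement = -8.5 m

-8.5 m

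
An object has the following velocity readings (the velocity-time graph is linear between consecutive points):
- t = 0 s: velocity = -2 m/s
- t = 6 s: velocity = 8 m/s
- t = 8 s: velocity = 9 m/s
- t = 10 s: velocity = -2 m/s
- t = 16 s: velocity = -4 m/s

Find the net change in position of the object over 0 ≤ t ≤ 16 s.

24 m

Net displacement equals the area under the velocity-time graph (areas below the axis count negative).
0–6 s: ½(-2 + 8)(6) = 18 m
6–8 s: ½(8 + 9)(2) = 17 m
8–10 s: ½(9 + -2)(2) = 7 m
10–16 s: ½(-2 + -4)(6) = -18 m
Net displacement = 24 m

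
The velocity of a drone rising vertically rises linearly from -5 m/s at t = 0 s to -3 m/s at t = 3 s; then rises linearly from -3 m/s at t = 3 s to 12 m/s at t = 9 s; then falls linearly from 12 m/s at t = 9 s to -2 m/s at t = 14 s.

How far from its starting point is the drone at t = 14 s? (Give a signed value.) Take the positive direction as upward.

Net displacement equals the area under the velocity-time graph (areas below the axis count negative).
0–3 s: ½(-5 + -3)(3) = -12 m
3–9 s: ½(-3 + 12)(6) = 27 m
9–14 s: ½(12 + -2)(5) = 25 m
Net displacement = 40 m

40 m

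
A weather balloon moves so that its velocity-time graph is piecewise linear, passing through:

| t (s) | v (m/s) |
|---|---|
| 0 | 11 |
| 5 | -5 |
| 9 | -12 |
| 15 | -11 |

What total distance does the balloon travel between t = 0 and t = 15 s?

Distance (not displacement) is the total path length: add the absolute areas under v-t.
0–5 s: v = 0 at t = 3.4375 s; triangle areas 18.90625 + 3.90625 = 22.8125 m
5–9 s: |½(-5 + -12)(4)| = 34 m
9–15 s: |½(-12 + -11)(6)| = 69 m
Total distance = 125.8125 m

125.8125 m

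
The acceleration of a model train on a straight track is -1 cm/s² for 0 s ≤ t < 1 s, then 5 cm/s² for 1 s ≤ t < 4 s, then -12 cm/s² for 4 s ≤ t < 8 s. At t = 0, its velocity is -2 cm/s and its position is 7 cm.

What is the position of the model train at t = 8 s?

-30 cm

On each constant-a segment, Δv = aΔt and Δx = v₀Δt + ½aΔt²; chain segment to segment.
0–1 s: v starts -2 cm/s; Δx = -2·1 + ½·-1·1² = -2.5 cm; v ends -3 cm/s.
1–4 s: v starts -3 cm/s; Δx = -3·3 + ½·5·3² = 13.5 cm; v ends 12 cm/s.
4–8 s: v starts 12 cm/s; Δx = 12·4 + ½·-12·4² = -48 cm; v ends -36 cm/s.
x(8) = 7 + Σ Δx = -30 cm.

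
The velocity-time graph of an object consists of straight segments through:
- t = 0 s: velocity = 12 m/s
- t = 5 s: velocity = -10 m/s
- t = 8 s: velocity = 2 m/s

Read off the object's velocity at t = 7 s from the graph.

On 5–8 s the graph is linear from -10 to 2 m/s: v(7) = -10 + (2 − -10)·(7 − 5)/(8 − 5) = -2 m/s.

-2 m/s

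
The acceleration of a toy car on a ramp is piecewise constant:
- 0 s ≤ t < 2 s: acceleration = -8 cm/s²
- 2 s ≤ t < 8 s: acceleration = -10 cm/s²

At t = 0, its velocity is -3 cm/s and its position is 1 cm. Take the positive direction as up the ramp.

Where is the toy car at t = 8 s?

-315 cm

On each constant-a segment, Δv = aΔt and Δx = v₀Δt + ½aΔt²; chain segment to segment.
0–2 s: v starts -3 cm/s; Δx = -3·2 + ½·-8·2² = -22 cm; v ends -19 cm/s.
2–8 s: v starts -19 cm/s; Δx = -19·6 + ½·-10·6² = -294 cm; v ends -79 cm/s.
x(8) = 1 + Σ Δx = -315 cm.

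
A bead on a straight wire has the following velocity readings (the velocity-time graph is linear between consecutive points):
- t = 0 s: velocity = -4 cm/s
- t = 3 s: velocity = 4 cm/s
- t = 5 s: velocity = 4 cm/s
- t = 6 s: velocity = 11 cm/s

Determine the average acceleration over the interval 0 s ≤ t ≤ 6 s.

Average acceleration = Δv/Δt = (11 − -4)/(6 − 0) = 2.5 cm/s².

2.5 cm/s²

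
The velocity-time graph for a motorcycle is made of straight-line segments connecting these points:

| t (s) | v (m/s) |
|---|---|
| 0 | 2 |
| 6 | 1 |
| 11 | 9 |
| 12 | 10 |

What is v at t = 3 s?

On 0–6 s the graph is linear from 2 to 1 m/s: v(3) = 2 + (1 − 2)·(3 − 0)/(6 − 0) = 1.5 m/s.

1.5 m/s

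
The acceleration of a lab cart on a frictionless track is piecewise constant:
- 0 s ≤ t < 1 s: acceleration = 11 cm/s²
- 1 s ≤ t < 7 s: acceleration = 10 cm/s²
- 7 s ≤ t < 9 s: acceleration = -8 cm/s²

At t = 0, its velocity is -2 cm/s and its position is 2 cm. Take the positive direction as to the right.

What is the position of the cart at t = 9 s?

On each constant-a segment, Δv = aΔt and Δx = v₀Δt + ½aΔt²; chain segment to segment.
0–1 s: v starts -2 cm/s; Δx = -2·1 + ½·11·1² = 3.5 cm; v ends 9 cm/s.
1–7 s: v starts 9 cm/s; Δx = 9·6 + ½·10·6² = 234 cm; v ends 69 cm/s.
7–9 s: v starts 69 cm/s; Δx = 69·2 + ½·-8·2² = 122 cm; v ends 53 cm/s.
x(9) = 2 + Σ Δx = 361.5 cm.

361.5 cm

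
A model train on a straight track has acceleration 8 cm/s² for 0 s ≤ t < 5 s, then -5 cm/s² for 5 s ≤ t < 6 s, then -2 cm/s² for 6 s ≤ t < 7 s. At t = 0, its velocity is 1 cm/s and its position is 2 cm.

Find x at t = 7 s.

On each constant-a segment, Δv = aΔt and Δx = v₀Δt + ½aΔt²; chain segment to segment.
0–5 s: v starts 1 cm/s; Δx = 1·5 + ½·8·5² = 105 cm; v ends 41 cm/s.
5–6 s: v starts 41 cm/s; Δx = 41·1 + ½·-5·1² = 38.5 cm; v ends 36 cm/s.
6–7 s: v starts 36 cm/s; Δx = 36·1 + ½·-2·1² = 35 cm; v ends 34 cm/s.
x(7) = 2 + Σ Δx = 180.5 cm.

180.5 cm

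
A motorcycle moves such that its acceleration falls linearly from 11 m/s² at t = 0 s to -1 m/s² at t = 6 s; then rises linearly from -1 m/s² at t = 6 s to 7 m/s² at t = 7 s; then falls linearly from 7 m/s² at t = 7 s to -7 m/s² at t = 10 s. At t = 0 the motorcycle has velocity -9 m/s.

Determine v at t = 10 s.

24 m/s

Δv equals the area under the a-t graph; then v = v₀ + Δv.
0–6 s: ½(11 + -1)(6) = 30 m/s
6–7 s: ½(-1 + 7)(1) = 3 m/s
7–10 s: ½(7 + -7)(3) = 0 m/s
Δv = 33 m/s, so v(10) = -9 + (33) = 24 m/s.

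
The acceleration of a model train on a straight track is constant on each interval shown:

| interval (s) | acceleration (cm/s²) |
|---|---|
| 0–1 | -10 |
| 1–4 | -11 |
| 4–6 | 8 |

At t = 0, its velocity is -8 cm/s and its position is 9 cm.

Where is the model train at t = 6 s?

On each constant-a segment, Δv = aΔt and Δx = v₀Δt + ½aΔt²; chain segment to segment.
0–1 s: v starts -8 cm/s; Δx = -8·1 + ½·-10·1² = -13 cm; v ends -18 cm/s.
1–4 s: v starts -18 cm/s; Δx = -18·3 + ½·-11·3² = -103.5 cm; v ends -51 cm/s.
4–6 s: v starts -51 cm/s; Δx = -51·2 + ½·8·2² = -86 cm; v ends -35 cm/s.
x(6) = 9 + Σ Δx = -193.5 cm.

-193.5 cm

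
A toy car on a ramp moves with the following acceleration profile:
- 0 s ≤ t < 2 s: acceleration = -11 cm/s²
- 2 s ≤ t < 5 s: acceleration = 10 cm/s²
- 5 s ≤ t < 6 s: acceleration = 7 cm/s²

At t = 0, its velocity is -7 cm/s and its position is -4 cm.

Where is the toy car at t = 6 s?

-77.5 cm

On each constant-a segment, Δv = aΔt and Δx = v₀Δt + ½aΔt²; chain segment to segment.
0–2 s: v starts -7 cm/s; Δx = -7·2 + ½·-11·2² = -36 cm; v ends -29 cm/s.
2–5 s: v starts -29 cm/s; Δx = -29·3 + ½·10·3² = -42 cm; v ends 1 cm/s.
5–6 s: v starts 1 cm/s; Δx = 1·1 + ½·7·1² = 4.5 cm; v ends 8 cm/s.
x(6) = -4 + Σ Δx = -77.5 cm.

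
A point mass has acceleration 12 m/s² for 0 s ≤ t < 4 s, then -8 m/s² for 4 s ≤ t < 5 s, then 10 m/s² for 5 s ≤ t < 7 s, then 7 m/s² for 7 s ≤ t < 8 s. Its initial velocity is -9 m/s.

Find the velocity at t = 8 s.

Δv equals the area under the a-t graph; then v = v₀ + Δv.
0–4 s: 12 × 4 = 48 m/s
4–5 s: -8 × 1 = -8 m/s
5–7 s: 10 × 2 = 20 m/s
7–8 s: 7 × 1 = 7 m/s
Δv = 67 m/s, so v(8) = -9 + (67) = 58 m/s.

58 m/s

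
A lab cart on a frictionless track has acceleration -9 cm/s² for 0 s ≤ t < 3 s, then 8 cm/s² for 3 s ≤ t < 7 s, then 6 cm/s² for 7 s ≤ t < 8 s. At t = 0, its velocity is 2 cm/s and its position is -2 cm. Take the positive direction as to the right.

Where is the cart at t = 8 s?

On each constant-a segment, Δv = aΔt and Δx = v₀Δt + ½aΔt²; chain segment to segment.
0–3 s: v starts 2 cm/s; Δx = 2·3 + ½·-9·3² = -34.5 cm; v ends -25 cm/s.
3–7 s: v starts -25 cm/s; Δx = -25·4 + ½·8·4² = -36 cm; v ends 7 cm/s.
7–8 s: v starts 7 cm/s; Δx = 7·1 + ½·6·1² = 10 cm; v ends 13 cm/s.
x(8) = -2 + Σ Δx = -62.5 cm.

-62.5 cm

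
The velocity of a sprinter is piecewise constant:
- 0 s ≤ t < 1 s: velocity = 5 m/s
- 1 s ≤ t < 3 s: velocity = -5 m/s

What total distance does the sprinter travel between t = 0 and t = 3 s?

15 m

Total distance travelled is ∫|v| dt — sum the magnitudes of each area piece.
0–1 s: |5| × 1 = 5 m
1–3 s: |-5| × 2 = 10 m
Total distance = 15 m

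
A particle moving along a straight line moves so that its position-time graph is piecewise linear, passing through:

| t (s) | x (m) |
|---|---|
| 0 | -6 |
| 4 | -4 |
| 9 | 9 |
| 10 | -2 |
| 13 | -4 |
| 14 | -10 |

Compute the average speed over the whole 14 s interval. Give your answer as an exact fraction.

17/7 m/s

Average speed = (total path length)/(elapsed time); on a piecewise-linear x-t graph the path length is Σ|Δx|.
0–4 s: |Δx| = |-4 − -6| = 2 m
4–9 s: |Δx| = |9 − -4| = 13 m
9–10 s: |Δx| = |-2 − 9| = 11 m
10–13 s: |Δx| = |-4 − -2| = 2 m
13–14 s: |Δx| = |-10 − -4| = 6 m
Total path = 34 m; average speed = 34/14 = 17/7 m/s.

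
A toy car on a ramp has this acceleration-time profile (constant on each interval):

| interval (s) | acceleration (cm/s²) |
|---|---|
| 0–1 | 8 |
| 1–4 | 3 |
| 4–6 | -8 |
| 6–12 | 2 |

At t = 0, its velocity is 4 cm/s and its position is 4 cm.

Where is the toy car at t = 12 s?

On each constant-a segment, Δv = aΔt and Δx = v₀Δt + ½aΔt²; chain segment to segment.
0–1 s: v starts 4 cm/s; Δx = 4·1 + ½·8·1² = 8 cm; v ends 12 cm/s.
1–4 s: v starts 12 cm/s; Δx = 12·3 + ½·3·3² = 49.5 cm; v ends 21 cm/s.
4–6 s: v starts 21 cm/s; Δx = 21·2 + ½·-8·2² = 26 cm; v ends 5 cm/s.
6–12 s: v starts 5 cm/s; Δx = 5·6 + ½·2·6² = 66 cm; v ends 17 cm/s.
x(12) = 4 + Σ Δx = 153.5 cm.

153.5 cm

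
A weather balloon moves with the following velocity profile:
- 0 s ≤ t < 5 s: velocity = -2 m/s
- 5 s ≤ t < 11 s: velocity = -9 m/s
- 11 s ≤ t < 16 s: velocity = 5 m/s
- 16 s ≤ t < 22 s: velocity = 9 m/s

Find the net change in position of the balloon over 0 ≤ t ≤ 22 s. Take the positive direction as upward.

15 m

Displacement is the signed area under the v-t curve.
0–5 s: -2 × 5 = -10 m
5–11 s: -9 × 6 = -54 m
11–16 s: 5 × 5 = 25 m
16–22 s: 9 × 6 = 54 m
Net displacement = 15 m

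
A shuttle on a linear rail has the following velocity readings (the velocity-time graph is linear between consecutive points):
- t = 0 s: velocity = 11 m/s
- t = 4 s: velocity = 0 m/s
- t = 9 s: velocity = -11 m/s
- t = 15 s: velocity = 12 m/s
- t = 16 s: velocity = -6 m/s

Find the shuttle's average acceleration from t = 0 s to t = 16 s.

-1.0625 m/s²

Average acceleration = Δv/Δt = (-6 − 11)/(16 − 0) = -1.0625 m/s².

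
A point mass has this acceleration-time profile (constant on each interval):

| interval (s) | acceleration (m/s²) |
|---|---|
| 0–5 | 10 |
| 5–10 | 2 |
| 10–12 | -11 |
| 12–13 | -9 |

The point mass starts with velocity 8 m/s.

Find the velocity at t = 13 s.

Δv equals the area under the a-t graph; then v = v₀ + Δv.
0–5 s: 10 × 5 = 50 m/s
5–10 s: 2 × 5 = 10 m/s
10–12 s: -11 × 2 = -22 m/s
12–13 s: -9 × 1 = -9 m/s
Δv = 29 m/s, so v(13) = 8 + (29) = 37 m/s.

37 m/s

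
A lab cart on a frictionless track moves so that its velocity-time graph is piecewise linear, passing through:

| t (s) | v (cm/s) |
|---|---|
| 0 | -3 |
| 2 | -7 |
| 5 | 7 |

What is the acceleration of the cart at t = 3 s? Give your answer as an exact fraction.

Acceleration is the slope of the v-t graph on 2–5 s: (7 − -7)/(5 − 2) = 14/3 cm/s².

14/3 cm/s²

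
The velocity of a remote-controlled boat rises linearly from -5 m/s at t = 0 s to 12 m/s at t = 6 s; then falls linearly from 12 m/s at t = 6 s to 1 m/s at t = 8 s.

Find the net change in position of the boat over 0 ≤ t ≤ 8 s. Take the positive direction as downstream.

Displacement is the signed area under the v-t curve.
0–6 s: ½(-5 + 12)(6) = 21 m
6–8 s: ½(12 + 1)(2) = 13 m
Net displacement = 34 m

34 m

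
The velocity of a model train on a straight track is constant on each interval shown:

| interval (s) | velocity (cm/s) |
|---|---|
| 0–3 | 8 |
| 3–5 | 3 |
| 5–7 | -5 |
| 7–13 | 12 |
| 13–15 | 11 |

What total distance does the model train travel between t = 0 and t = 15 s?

Distance (not displacement) is the total path length: add the absolute areas under v-t.
0–3 s: |8| × 3 = 24 cm
3–5 s: |3| × 2 = 6 cm
5–7 s: |-5| × 2 = 10 cm
7–13 s: |12| × 6 = 72 cm
13–15 s: |11| × 2 = 22 cm
Total distance = 134 cm

134 cm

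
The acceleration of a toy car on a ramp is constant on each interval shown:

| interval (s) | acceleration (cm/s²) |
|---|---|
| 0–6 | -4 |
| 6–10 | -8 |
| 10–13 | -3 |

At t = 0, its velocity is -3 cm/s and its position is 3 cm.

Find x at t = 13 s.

On each constant-a segment, Δv = aΔt and Δx = v₀Δt + ½aΔt²; chain segment to segment.
0–6 s: v starts -3 cm/s; Δx = -3·6 + ½·-4·6² = -90 cm; v ends -27 cm/s.
6–10 s: v starts -27 cm/s; Δx = -27·4 + ½·-8·4² = -172 cm; v ends -59 cm/s.
10–13 s: v starts -59 cm/s; Δx = -59·3 + ½·-3·3² = -190.5 cm; v ends -68 cm/s.
x(13) = 3 + Σ Δx = -449.5 cm.

-449.5 cm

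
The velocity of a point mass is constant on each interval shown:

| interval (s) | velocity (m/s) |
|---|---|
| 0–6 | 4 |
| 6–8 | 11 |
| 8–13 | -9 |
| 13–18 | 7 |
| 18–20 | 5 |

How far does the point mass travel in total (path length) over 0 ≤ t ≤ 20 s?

136 m

Total distance travelled is ∫|v| dt — sum the magnitudes of each area piece.
0–6 s: |4| × 6 = 24 m
6–8 s: |11| × 2 = 22 m
8–13 s: |-9| × 5 = 45 m
13–18 s: |7| × 5 = 35 m
18–20 s: |5| × 2 = 10 m
Total distance = 136 m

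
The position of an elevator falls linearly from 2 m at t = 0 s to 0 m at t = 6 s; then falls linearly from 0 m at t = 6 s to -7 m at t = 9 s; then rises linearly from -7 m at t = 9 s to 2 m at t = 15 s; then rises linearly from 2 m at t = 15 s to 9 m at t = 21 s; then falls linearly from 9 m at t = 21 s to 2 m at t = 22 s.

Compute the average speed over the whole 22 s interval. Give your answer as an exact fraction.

Average speed = (total path length)/(elapsed time); on a piecewise-linear x-t graph the path length is Σ|Δx|.
0–6 s: |Δx| = |0 − 2| = 2 m
6–9 s: |Δx| = |-7 − 0| = 7 m
9–15 s: |Δx| = |2 − -7| = 9 m
15–21 s: |Δx| = |9 − 2| = 7 m
21–22 s: |Δx| = |2 − 9| = 7 m
Total path = 32 m; average speed = 32/22 = 16/11 m/s.

16/11 m/s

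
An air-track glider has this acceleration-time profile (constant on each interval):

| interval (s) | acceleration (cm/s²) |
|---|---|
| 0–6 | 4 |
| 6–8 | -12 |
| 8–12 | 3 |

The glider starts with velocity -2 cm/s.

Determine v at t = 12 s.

10 cm/s

Δv equals the area under the a-t graph; then v = v₀ + Δv.
0–6 s: 4 × 6 = 24 cm/s
6–8 s: -12 × 2 = -24 cm/s
8–12 s: 3 × 4 = 12 cm/s
Δv = 12 cm/s, so v(12) = -2 + (12) = 10 cm/s.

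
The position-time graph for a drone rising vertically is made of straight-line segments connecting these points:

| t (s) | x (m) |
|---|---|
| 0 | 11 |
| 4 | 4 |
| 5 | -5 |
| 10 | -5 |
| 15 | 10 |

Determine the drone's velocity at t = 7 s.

Velocity is the slope of the x-t graph on 5–10 s: (-5 − -5)/(10 − 5) = 0 m/s.

0 m/s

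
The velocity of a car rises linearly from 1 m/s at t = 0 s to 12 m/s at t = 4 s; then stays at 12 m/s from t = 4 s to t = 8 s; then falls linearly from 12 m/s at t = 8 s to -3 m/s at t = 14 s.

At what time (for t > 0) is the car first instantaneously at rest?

t = 12.8 s

v changes sign on 8–14 s (from 12 to -3); the graph is linear there, so v = 0 at t = 8 + (-12)·(14 − 8)/(-3 − 12) = 12.8 s.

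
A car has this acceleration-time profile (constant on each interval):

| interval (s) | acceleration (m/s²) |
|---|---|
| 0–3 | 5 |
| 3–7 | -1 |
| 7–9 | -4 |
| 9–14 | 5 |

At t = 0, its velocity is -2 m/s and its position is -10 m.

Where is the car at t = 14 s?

On each constant-a segment, Δv = aΔt and Δx = v₀Δt + ½aΔt²; chain segment to segment.
0–3 s: v starts -2 m/s; Δx = -2·3 + ½·5·3² = 16.5 m; v ends 13 m/s.
3–7 s: v starts 13 m/s; Δx = 13·4 + ½·-1·4² = 44 m; v ends 9 m/s.
7–9 s: v starts 9 m/s; Δx = 9·2 + ½·-4·2² = 10 m; v ends 1 m/s.
9–14 s: v starts 1 m/s; Δx = 1·5 + ½·5·5² = 67.5 m; v ends 26 m/s.
x(14) = -10 + Σ Δx = 128 m.

128 m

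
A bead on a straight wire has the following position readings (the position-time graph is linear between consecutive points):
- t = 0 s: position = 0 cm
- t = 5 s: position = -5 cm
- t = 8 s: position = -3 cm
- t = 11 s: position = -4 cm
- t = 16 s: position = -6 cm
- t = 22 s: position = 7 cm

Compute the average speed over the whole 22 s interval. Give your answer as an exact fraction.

Average speed = (total path length)/(elapsed time); on a piecewise-linear x-t graph the path length is Σ|Δx|.
0–5 s: |Δx| = |-5 − 0| = 5 cm
5–8 s: |Δx| = |-3 − -5| = 2 cm
8–11 s: |Δx| = |-4 − -3| = 1 cm
11–16 s: |Δx| = |-6 − -4| = 2 cm
16–22 s: |Δx| = |7 − -6| = 13 cm
Total path = 23 cm; average speed = 23/22 = 23/22 cm/s.

23/22 cm/s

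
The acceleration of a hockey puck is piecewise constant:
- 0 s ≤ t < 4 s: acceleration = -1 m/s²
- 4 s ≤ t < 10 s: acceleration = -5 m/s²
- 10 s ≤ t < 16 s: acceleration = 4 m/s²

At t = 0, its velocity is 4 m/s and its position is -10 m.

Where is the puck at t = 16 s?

-200 m

On each constant-a segment, Δv = aΔt and Δx = v₀Δt + ½aΔt²; chain segment to segment.
0–4 s: v starts 4 m/s; Δx = 4·4 + ½·-1·4² = 8 m; v ends 0 m/s.
4–10 s: v starts 0 m/s; Δx = 0·6 + ½·-5·6² = -90 m; v ends -30 m/s.
10–16 s: v starts -30 m/s; Δx = -30·6 + ½·4·6² = -108 m; v ends -6 m/s.
x(16) = -10 + Σ Δx = -200 m.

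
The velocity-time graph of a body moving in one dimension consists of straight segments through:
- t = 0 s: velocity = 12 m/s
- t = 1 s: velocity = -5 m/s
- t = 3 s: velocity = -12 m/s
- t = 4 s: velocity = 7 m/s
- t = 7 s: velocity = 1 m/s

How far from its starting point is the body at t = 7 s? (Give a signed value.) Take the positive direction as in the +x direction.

Net displacement equals the area under the velocity-time graph (areas below the axis count negative).
0–1 s: ½(12 + -5)(1) = 3.5 m
1–3 s: ½(-5 + -12)(2) = -17 m
3–4 s: ½(-12 + 7)(1) = -2.5 m
4–7 s: ½(7 + 1)(3) = 12 m
Net displacement = -4 m

-4 m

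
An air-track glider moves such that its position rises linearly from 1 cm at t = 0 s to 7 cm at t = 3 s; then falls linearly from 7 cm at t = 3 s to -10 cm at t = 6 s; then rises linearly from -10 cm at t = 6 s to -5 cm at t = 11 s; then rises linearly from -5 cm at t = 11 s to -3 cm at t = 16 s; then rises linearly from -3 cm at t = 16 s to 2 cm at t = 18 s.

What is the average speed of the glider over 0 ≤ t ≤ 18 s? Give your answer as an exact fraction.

35/18 cm/s

Average speed = (total path length)/(elapsed time); on a piecewise-linear x-t graph the path length is Σ|Δx|.
0–3 s: |Δx| = |7 − 1| = 6 cm
3–6 s: |Δx| = |-10 − 7| = 17 cm
6–11 s: |Δx| = |-5 − -10| = 5 cm
11–16 s: |Δx| = |-3 − -5| = 2 cm
16–18 s: |Δx| = |2 − -3| = 5 cm
Total path = 35 cm; average speed = 35/18 = 35/18 cm/s.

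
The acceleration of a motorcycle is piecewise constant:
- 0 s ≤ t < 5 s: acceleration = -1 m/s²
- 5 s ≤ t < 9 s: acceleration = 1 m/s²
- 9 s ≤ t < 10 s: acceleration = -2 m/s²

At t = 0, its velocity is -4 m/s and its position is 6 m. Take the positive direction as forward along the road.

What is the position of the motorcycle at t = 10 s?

On each constant-a segment, Δv = aΔt and Δx = v₀Δt + ½aΔt²; chain segment to segment.
0–5 s: v starts -4 m/s; Δx = -4·5 + ½·-1·5² = -32.5 m; v ends -9 m/s.
5–9 s: v starts -9 m/s; Δx = -9·4 + ½·1·4² = -28 m; v ends -5 m/s.
9–10 s: v starts -5 m/s; Δx = -5·1 + ½·-2·1² = -6 m; v ends -7 m/s.
x(10) = 6 + Σ Δx = -60.5 m.

-60.5 m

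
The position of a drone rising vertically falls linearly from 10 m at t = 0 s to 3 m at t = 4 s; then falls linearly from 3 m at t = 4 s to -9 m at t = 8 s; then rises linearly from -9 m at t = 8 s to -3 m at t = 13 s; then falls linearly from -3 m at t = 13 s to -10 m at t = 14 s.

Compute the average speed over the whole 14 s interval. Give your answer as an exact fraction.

Average speed = (total path length)/(elapsed time); on a piecewise-linear x-t graph the path length is Σ|Δx|.
0–4 s: |Δx| = |3 − 10| = 7 m
4–8 s: |Δx| = |-9 − 3| = 12 m
8–13 s: |Δx| = |-3 − -9| = 6 m
13–14 s: |Δx| = |-10 − -3| = 7 m
Total path = 32 m; average speed = 32/14 = 16/7 m/s.

16/7 m/s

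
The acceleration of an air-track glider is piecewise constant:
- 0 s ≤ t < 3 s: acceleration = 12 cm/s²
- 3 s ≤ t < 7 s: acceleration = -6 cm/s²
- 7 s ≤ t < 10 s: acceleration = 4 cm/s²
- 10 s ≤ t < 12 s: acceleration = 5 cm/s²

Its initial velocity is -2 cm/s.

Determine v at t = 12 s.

Δv equals the area under the a-t graph; then v = v₀ + Δv.
0–3 s: 12 × 3 = 36 cm/s
3–7 s: -6 × 4 = -24 cm/s
7–10 s: 4 × 3 = 12 cm/s
10–12 s: 5 × 2 = 10 cm/s
Δv = 34 cm/s, so v(12) = -2 + (34) = 32 cm/s.

32 cm/s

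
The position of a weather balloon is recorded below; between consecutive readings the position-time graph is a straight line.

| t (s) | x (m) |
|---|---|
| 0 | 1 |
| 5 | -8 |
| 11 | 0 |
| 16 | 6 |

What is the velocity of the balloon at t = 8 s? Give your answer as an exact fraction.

4/3 m/s

Velocity is the slope of the x-t graph on 5–11 s: (0 − -8)/(11 − 5) = 4/3 m/s.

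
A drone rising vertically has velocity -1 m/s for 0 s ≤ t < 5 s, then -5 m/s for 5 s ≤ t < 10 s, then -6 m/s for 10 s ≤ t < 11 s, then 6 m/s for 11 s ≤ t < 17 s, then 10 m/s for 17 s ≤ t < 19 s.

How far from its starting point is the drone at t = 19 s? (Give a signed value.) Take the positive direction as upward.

20 m

Net displacement equals the area under the velocity-time graph (areas below the axis count negative).
0–5 s: -1 × 5 = -5 m
5–10 s: -5 × 5 = -25 m
10–11 s: -6 × 1 = -6 m
11–17 s: 6 × 6 = 36 m
17–19 s: 10 × 2 = 20 m
Net displacement = 20 m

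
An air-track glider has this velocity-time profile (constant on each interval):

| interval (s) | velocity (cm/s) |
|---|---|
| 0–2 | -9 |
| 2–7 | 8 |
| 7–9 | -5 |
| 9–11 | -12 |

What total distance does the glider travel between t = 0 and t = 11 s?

92 cm

Total distance travelled is ∫|v| dt — sum the magnitudes of each area piece.
0–2 s: |-9| × 2 = 18 cm
2–7 s: |8| × 5 = 40 cm
7–9 s: |-5| × 2 = 10 cm
9–11 s: |-12| × 2 = 24 cm
Total distance = 92 cm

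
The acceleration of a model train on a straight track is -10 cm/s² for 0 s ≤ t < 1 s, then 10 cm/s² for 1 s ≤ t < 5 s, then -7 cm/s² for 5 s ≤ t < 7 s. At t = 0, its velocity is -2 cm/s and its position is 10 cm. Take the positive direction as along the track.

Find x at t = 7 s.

On each constant-a segment, Δv = aΔt and Δx = v₀Δt + ½aΔt²; chain segment to segment.
0–1 s: v starts -2 cm/s; Δx = -2·1 + ½·-10·1² = -7 cm; v ends -12 cm/s.
1–5 s: v starts -12 cm/s; Δx = -12·4 + ½·10·4² = 32 cm; v ends 28 cm/s.
5–7 s: v starts 28 cm/s; Δx = 28·2 + ½·-7·2² = 42 cm; v ends 14 cm/s.
x(7) = 10 + Σ Δx = 77 cm.

77 cm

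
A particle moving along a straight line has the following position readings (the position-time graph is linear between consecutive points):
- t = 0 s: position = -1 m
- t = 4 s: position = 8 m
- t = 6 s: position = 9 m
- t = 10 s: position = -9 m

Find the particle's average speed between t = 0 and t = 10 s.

Average speed = (total path length)/(elapsed time); on a piecewise-linear x-t graph the path length is Σ|Δx|.
0–4 s: |Δx| = |8 − -1| = 9 m
4–6 s: |Δx| = |9 − 8| = 1 m
6–10 s: |Δx| = |-9 − 9| = 18 m
Total path = 28 m; average speed = 28/10 = 2.8 m/s.

2.8 m/s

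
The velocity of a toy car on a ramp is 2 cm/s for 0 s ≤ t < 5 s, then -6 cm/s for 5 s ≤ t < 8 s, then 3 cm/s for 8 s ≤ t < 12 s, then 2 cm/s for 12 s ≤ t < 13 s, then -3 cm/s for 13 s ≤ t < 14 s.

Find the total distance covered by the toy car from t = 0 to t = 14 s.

45 cm

Distance (not displacement) is the total path length: add the absolute areas under v-t.
0–5 s: |2| × 5 = 10 cm
5–8 s: |-6| × 3 = 18 cm
8–12 s: |3| × 4 = 12 cm
12–13 s: |2| × 1 = 2 cm
13–14 s: |-3| × 1 = 3 cm
Total distance = 45 cm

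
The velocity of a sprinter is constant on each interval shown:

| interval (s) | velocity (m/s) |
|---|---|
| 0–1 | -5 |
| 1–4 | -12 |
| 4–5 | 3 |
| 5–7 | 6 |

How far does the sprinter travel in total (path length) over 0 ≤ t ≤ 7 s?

Distance (not displacement) is the total path length: add the absolute areas under v-t.
0–1 s: |-5| × 1 = 5 m
1–4 s: |-12| × 3 = 36 m
4–5 s: |3| × 1 = 3 m
5–7 s: |6| × 2 = 12 m
Total distance = 56 m

56 m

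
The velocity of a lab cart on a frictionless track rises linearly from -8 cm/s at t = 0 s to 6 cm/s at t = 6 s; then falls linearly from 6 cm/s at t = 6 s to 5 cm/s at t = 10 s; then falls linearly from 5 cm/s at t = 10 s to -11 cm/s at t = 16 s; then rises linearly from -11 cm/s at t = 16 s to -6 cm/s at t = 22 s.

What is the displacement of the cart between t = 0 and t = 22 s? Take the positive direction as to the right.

-53 cm

Displacement is the signed area under the v-t curve.
0–6 s: ½(-8 + 6)(6) = -6 cm
6–10 s: ½(6 + 5)(4) = 22 cm
10–16 s: ½(5 + -11)(6) = -18 cm
16–22 s: ½(-11 + -6)(6) = -51 cm
Net displacement = -53 cm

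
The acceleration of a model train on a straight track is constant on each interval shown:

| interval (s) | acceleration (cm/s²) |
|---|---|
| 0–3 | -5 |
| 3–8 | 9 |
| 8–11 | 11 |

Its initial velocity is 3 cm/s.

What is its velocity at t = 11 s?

66 cm/s

Δv equals the area under the a-t graph; then v = v₀ + Δv.
0–3 s: -5 × 3 = -15 cm/s
3–8 s: 9 × 5 = 45 cm/s
8–11 s: 11 × 3 = 33 cm/s
Δv = 63 cm/s, so v(11) = 3 + (63) = 66 cm/s.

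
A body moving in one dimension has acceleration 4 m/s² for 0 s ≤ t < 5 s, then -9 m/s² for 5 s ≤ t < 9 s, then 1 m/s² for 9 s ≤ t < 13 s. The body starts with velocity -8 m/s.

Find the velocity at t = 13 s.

Δv equals the area under the a-t graph; then v = v₀ + Δv.
0–5 s: 4 × 5 = 20 m/s
5–9 s: -9 × 4 = -36 m/s
9–13 s: 1 × 4 = 4 m/s
Δv = -12 m/s, so v(13) = -8 + (-12) = -20 m/s.

-20 m/s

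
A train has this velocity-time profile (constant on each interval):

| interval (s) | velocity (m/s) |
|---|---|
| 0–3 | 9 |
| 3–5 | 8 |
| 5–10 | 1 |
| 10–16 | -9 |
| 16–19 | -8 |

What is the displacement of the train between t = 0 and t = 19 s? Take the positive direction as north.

Displacement is the signed area under the v-t curve.
0–3 s: 9 × 3 = 27 m
3–5 s: 8 × 2 = 16 m
5–10 s: 1 × 5 = 5 m
10–16 s: -9 × 6 = -54 m
16–19 s: -8 × 3 = -24 m
Net displacement = -30 m

-30 m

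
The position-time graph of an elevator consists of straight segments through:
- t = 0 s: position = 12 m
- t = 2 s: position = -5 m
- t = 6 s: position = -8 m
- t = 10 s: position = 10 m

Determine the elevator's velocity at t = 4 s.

-0.75 m/s

Velocity is the slope of the x-t graph on 2–6 s: (-8 − -5)/(6 − 2) = -0.75 m/s.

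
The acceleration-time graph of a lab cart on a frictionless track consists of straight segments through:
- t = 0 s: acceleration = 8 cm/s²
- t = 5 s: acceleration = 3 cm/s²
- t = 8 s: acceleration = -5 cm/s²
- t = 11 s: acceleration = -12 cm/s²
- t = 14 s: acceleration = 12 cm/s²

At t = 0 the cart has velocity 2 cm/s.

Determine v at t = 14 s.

Δv equals the area under the a-t graph; then v = v₀ + Δv.
0–5 s: ½(8 + 3)(5) = 27.5 cm/s
5–8 s: ½(3 + -5)(3) = -3 cm/s
8–11 s: ½(-5 + -12)(3) = -25.5 cm/s
11–14 s: ½(-12 + 12)(3) = 0 cm/s
Δv = -1 cm/s, so v(14) = 2 + (-1) = 1 cm/s.

1 cm/s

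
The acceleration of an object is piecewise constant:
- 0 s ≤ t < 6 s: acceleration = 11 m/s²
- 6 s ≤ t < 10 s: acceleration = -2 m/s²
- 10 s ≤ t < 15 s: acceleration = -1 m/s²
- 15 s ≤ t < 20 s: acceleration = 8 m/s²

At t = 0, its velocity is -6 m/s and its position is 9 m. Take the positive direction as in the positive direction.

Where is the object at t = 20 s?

On each constant-a segment, Δv = aΔt and Δx = v₀Δt + ½aΔt²; chain segment to segment.
0–6 s: v starts -6 m/s; Δx = -6·6 + ½·11·6² = 162 m; v ends 60 m/s.
6–10 s: v starts 60 m/s; Δx = 60·4 + ½·-2·4² = 224 m; v ends 52 m/s.
10–15 s: v starts 52 m/s; Δx = 52·5 + ½·-1·5² = 247.5 m; v ends 47 m/s.
15–20 s: v starts 47 m/s; Δx = 47·5 + ½·8·5² = 335 m; v ends 87 m/s.
x(20) = 9 + Σ Δx = 977.5 m.

977.5 m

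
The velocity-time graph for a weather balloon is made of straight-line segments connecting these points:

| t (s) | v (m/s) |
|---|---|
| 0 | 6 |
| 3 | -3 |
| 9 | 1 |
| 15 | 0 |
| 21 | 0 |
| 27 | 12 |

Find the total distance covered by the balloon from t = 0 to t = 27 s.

54 m

Total distance travelled is ∫|v| dt — sum the magnitudes of each area piece.
0–3 s: v = 0 at t = 2 s; triangle areas 6 + 1.5 = 7.5 m
3–9 s: v = 0 at t = 7.5 s; triangle areas 6.75 + 0.75 = 7.5 m
9–15 s: |½(1 + 0)(6)| = 3 m
15–21 s: |0| × 6 = 0 m
21–27 s: |½(0 + 12)(6)| = 36 m
Total distance = 54 m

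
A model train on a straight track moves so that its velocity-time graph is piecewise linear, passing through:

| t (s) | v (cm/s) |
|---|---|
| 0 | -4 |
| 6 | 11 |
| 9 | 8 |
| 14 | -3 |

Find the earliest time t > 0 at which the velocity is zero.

t = 1.6 s

v changes sign on 0–6 s (from -4 to 11); the graph is linear there, so v = 0 at t = 0 + (4)·(6 − 0)/(11 − -4) = 1.6 s.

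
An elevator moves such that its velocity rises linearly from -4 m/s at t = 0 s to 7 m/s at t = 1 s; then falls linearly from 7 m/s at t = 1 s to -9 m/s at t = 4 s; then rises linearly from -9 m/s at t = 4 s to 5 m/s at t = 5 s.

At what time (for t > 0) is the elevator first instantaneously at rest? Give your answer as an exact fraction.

v changes sign on 0–1 s (from -4 to 7); the graph is linear there, so v = 0 at t = 0 + (4)·(1 − 0)/(7 − -4) = 4/11 s.

t = 4/11 s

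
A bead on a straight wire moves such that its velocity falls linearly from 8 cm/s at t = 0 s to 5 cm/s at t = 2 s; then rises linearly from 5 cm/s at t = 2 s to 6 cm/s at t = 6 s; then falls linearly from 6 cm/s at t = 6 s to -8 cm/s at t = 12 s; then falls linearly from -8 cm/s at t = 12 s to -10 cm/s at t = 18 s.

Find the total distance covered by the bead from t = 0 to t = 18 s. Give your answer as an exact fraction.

Distance (not displacement) is the total path length: add the absolute areas under v-t.
0–2 s: |½(8 + 5)(2)| = 13 cm
2–6 s: |½(5 + 6)(4)| = 22 cm
6–12 s: v = 0 at t = 60/7 s; triangle areas 54/7 + 96/7 = 150/7 cm
12–18 s: |½(-8 + -10)(6)| = 54 cm
Total distance = 773/7 cm

773/7 cm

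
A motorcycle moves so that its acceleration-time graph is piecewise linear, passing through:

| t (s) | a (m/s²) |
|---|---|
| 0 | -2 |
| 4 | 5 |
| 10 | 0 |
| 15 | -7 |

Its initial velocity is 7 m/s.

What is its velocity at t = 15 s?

10.5 m/s

Δv equals the area under the a-t graph; then v = v₀ + Δv.
0–4 s: ½(-2 + 5)(4) = 6 m/s
4–10 s: ½(5 + 0)(6) = 15 m/s
10–15 s: ½(0 + -7)(5) = -17.5 m/s
Δv = 3.5 m/s, so v(15) = 7 + (3.5) = 10.5 m/s.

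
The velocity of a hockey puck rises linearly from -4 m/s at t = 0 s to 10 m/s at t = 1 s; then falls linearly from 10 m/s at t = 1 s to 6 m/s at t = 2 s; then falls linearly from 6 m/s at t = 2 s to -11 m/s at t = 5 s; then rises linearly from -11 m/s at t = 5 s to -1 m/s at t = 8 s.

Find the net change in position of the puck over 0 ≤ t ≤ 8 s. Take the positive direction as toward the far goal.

-14.5 m

Displacement is the signed area under the v-t curve.
0–1 s: ½(-4 + 10)(1) = 3 m
1–2 s: ½(10 + 6)(1) = 8 m
2–5 s: ½(6 + -11)(3) = -7.5 m
5–8 s: ½(-11 + -1)(3) = -18 m
Net displacement = -14.5 m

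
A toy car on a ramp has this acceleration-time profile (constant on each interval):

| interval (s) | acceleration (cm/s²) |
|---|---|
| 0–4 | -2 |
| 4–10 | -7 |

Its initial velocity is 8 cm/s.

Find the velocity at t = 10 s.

Δv equals the area under the a-t graph; then v = v₀ + Δv.
0–4 s: -2 × 4 = -8 cm/s
4–10 s: -7 × 6 = -42 cm/s
Δv = -50 cm/s, so v(10) = 8 + (-50) = -42 cm/s.

-42 cm/s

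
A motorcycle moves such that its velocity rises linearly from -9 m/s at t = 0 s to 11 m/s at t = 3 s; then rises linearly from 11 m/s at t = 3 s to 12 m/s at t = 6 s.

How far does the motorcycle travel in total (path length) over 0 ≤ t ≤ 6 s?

49.65 m

Distance (not displacement) is the total path length: add the absolute areas under v-t.
0–3 s: v = 0 at t = 1.35 s; triangle areas 6.075 + 9.075 = 15.15 m
3–6 s: |½(11 + 12)(3)| = 34.5 m
Total distance = 49.65 m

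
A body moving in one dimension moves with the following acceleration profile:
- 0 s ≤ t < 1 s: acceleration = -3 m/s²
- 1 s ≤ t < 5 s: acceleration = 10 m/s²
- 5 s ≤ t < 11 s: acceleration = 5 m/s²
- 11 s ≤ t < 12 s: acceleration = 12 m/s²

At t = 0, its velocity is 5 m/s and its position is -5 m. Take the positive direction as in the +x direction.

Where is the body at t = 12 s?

506.5 m

On each constant-a segment, Δv = aΔt and Δx = v₀Δt + ½aΔt²; chain segment to segment.
0–1 s: v starts 5 m/s; Δx = 5·1 + ½·-3·1² = 3.5 m; v ends 2 m/s.
1–5 s: v starts 2 m/s; Δx = 2·4 + ½·10·4² = 88 m; v ends 42 m/s.
5–11 s: v starts 42 m/s; Δx = 42·6 + ½·5·6² = 342 m; v ends 72 m/s.
11–12 s: v starts 72 m/s; Δx = 72·1 + ½·12·1² = 78 m; v ends 84 m/s.
x(12) = -5 + Σ Δx = 506.5 m.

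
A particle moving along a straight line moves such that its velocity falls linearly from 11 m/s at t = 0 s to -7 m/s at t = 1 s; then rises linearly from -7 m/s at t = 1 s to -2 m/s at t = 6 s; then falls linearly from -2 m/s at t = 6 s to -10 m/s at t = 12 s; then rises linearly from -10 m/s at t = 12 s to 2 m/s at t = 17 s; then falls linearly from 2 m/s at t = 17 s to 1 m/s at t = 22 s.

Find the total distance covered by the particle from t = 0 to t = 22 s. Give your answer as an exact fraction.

Distance (not displacement) is the total path length: add the absolute areas under v-t.
0–1 s: v = 0 at t = 11/18 s; triangle areas 121/36 + 49/36 = 85/18 m
1–6 s: |½(-7 + -2)(5)| = 22.5 m
6–12 s: |½(-2 + -10)(6)| = 36 m
12–17 s: v = 0 at t = 97/6 s; triangle areas 125/6 + 5/6 = 65/3 m
17–22 s: |½(2 + 1)(5)| = 7.5 m
Total distance = 1663/18 m

1663/18 m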